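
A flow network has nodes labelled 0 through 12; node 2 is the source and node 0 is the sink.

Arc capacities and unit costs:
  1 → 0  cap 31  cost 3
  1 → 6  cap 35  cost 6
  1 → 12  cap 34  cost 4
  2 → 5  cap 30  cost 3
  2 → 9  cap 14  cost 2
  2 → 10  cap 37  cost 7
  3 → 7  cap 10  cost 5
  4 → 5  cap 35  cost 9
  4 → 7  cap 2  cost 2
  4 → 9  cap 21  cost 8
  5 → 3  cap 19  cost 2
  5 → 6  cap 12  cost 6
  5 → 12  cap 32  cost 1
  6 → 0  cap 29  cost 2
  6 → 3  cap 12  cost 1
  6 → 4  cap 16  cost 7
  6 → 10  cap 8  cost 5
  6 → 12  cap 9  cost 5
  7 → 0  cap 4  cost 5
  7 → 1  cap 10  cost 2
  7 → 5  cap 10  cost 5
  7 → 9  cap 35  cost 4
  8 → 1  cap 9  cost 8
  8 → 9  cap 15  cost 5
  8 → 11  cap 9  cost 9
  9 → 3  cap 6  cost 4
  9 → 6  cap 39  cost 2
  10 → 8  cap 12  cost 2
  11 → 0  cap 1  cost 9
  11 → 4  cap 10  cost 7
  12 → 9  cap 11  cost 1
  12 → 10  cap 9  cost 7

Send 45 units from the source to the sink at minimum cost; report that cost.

shortest-cost path #1: 2→9→6→0 push 14 @ unit cost 6 (adds 84)
shortest-cost path #2: 2→5→12→9→6→0 push 11 @ unit cost 9 (adds 99)
shortest-cost path #3: 2→5→6→0 push 4 @ unit cost 11 (adds 44)
shortest-cost path #4: 2→5→3→7→0 push 4 @ unit cost 15 (adds 60)
shortest-cost path #5: 2→5→3→7→1→0 push 6 @ unit cost 15 (adds 90)
shortest-cost path #6: 2→10→8→1→0 push 6 @ unit cost 20 (adds 120)
total cost = 497

Minimum cost for 45 units: 497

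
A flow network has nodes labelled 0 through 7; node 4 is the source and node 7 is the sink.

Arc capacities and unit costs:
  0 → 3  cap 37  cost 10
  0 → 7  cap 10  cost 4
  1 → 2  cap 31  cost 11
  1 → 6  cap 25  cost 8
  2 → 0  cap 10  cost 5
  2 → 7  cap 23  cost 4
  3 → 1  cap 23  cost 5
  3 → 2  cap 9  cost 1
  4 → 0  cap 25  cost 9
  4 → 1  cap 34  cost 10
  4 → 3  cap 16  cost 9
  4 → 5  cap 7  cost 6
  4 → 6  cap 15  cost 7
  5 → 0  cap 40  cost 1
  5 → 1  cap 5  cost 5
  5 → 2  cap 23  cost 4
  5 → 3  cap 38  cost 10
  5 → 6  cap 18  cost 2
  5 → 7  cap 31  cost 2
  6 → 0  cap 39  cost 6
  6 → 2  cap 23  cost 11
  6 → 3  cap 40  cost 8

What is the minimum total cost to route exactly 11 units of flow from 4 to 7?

shortest-cost path #1: 4→5→7 push 7 @ unit cost 8 (adds 56)
shortest-cost path #2: 4→0→7 push 4 @ unit cost 13 (adds 52)
total cost = 108

Minimum cost for 11 units: 108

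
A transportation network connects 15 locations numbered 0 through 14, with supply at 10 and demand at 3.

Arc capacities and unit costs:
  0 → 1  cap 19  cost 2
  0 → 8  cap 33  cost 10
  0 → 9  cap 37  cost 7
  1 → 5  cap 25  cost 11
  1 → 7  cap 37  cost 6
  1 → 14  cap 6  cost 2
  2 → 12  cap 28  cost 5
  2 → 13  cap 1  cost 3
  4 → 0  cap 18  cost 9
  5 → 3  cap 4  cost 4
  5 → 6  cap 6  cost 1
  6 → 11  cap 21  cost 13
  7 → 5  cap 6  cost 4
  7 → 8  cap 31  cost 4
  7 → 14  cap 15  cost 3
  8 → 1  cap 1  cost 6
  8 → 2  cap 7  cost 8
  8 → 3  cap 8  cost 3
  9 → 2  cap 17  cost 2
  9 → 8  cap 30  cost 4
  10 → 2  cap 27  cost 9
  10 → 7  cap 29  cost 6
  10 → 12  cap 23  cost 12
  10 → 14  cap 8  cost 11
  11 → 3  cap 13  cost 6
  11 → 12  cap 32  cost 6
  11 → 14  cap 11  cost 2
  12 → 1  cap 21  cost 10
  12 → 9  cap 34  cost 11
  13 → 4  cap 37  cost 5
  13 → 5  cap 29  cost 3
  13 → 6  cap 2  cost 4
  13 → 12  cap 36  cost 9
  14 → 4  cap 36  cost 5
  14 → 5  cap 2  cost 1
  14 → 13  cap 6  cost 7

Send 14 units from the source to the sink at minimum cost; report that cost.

Minimum cost for 14 units: 220

shortest-cost path #1: 10→7→8→3 push 8 @ unit cost 13 (adds 104)
shortest-cost path #2: 10→7→5→3 push 4 @ unit cost 14 (adds 56)
shortest-cost path #3: 10→7→5→6→11→3 push 2 @ unit cost 30 (adds 60)
total cost = 220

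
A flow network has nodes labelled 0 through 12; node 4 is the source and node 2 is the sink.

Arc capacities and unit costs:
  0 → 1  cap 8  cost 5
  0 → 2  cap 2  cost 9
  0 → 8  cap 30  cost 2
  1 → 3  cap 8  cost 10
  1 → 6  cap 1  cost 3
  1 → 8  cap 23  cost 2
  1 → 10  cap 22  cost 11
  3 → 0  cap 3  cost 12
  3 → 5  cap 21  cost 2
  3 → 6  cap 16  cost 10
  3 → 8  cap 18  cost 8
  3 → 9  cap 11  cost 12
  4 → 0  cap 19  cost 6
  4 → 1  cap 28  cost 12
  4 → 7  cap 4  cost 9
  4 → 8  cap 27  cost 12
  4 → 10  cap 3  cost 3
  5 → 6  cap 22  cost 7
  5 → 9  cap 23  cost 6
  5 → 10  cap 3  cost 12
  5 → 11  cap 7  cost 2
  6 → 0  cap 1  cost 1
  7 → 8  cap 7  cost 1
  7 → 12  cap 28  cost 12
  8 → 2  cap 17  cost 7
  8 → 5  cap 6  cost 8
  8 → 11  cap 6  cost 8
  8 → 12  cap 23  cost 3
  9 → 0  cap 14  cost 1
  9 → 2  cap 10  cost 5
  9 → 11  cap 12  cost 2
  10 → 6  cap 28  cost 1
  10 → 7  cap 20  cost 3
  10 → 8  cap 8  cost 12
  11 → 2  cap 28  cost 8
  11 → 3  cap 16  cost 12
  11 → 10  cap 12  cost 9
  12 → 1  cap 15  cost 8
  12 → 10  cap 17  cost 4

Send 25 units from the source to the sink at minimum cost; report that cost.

shortest-cost path #1: 4→10→7→8→2 push 3 @ unit cost 14 (adds 42)
shortest-cost path #2: 4→0→2 push 2 @ unit cost 15 (adds 30)
shortest-cost path #3: 4→0→8→2 push 14 @ unit cost 15 (adds 210)
shortest-cost path #4: 4→0→8→11→2 push 3 @ unit cost 24 (adds 72)
shortest-cost path #5: 4→7→8→11→2 push 3 @ unit cost 26 (adds 78)
total cost = 432

Minimum cost for 25 units: 432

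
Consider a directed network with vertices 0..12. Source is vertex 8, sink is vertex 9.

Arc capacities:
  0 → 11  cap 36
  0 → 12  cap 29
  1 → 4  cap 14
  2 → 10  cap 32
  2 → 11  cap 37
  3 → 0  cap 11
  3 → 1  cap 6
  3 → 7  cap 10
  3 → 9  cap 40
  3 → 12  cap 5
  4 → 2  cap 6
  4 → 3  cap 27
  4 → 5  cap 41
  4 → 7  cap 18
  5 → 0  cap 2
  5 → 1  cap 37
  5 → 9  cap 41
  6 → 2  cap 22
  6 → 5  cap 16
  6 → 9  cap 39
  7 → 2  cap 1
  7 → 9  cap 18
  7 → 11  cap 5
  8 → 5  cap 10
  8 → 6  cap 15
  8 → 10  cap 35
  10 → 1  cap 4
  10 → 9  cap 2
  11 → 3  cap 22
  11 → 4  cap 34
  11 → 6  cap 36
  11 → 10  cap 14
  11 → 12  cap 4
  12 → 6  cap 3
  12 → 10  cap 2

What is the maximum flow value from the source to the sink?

Maximum flow value: 31

augment #1: 8→5→9 bottleneck 10, total now 10
augment #2: 8→6→9 bottleneck 15, total now 25
augment #3: 8→10→9 bottleneck 2, total now 27
augment #4: 8→10→1→4→3→9 bottleneck 4, total now 31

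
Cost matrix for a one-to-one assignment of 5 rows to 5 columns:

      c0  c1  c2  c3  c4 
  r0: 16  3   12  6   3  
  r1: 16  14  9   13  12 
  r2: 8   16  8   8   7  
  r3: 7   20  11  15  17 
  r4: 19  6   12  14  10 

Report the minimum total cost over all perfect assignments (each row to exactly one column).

Minimum assignment cost: 33

optimal assignment: row0→col4 (cost 3), row1→col2 (cost 9), row2→col3 (cost 8), row3→col0 (cost 7), row4→col1 (cost 6)
total = 3 + 9 + 8 + 7 + 6 = 33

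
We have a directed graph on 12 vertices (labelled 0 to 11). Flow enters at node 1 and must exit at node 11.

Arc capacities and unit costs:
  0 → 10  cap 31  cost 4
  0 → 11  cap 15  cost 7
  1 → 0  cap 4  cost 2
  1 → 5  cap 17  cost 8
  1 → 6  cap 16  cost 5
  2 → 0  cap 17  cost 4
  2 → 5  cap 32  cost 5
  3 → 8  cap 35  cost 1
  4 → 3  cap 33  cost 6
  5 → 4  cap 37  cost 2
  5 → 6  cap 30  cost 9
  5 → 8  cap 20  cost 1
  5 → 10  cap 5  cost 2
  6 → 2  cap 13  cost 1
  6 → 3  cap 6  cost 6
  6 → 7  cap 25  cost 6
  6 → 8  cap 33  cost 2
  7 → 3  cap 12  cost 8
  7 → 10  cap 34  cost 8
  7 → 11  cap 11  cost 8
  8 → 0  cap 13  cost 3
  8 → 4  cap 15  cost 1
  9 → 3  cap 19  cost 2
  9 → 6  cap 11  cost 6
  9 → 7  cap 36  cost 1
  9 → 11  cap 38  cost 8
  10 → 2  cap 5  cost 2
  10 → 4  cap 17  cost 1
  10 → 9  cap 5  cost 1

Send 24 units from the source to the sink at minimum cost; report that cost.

Minimum cost for 24 units: 394

shortest-cost path #1: 1→0→11 push 4 @ unit cost 9 (adds 36)
shortest-cost path #2: 1→6→8→0→11 push 11 @ unit cost 17 (adds 187)
shortest-cost path #3: 1→6→7→11 push 5 @ unit cost 19 (adds 95)
shortest-cost path #4: 1→5→10→9→11 push 4 @ unit cost 19 (adds 76)
total cost = 394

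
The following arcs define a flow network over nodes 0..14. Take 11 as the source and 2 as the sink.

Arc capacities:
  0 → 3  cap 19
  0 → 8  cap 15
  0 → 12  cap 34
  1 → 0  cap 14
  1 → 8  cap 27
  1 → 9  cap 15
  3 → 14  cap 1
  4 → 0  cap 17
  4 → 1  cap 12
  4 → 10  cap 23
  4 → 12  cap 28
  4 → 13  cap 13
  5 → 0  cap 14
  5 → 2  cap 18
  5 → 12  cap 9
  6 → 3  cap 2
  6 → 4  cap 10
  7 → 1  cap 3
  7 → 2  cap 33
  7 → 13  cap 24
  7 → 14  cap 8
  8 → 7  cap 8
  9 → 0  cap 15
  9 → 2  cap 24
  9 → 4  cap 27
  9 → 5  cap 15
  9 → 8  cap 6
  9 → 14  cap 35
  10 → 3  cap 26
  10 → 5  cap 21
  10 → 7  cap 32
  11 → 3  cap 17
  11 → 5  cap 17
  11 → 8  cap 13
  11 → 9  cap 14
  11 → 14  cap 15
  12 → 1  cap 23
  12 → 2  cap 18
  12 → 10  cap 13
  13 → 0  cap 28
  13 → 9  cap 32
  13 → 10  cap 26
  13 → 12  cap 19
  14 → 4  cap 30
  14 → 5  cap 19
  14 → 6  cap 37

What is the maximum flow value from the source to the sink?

augment #1: 11→5→2 bottleneck 17, total now 17
augment #2: 11→9→2 bottleneck 14, total now 31
augment #3: 11→8→7→2 bottleneck 8, total now 39
augment #4: 11→14→5→2 bottleneck 1, total now 40
augment #5: 11→14→4→12→2 bottleneck 14, total now 54
augment #6: 11→3→14→4→12→2 bottleneck 1, total now 55

Maximum flow value: 55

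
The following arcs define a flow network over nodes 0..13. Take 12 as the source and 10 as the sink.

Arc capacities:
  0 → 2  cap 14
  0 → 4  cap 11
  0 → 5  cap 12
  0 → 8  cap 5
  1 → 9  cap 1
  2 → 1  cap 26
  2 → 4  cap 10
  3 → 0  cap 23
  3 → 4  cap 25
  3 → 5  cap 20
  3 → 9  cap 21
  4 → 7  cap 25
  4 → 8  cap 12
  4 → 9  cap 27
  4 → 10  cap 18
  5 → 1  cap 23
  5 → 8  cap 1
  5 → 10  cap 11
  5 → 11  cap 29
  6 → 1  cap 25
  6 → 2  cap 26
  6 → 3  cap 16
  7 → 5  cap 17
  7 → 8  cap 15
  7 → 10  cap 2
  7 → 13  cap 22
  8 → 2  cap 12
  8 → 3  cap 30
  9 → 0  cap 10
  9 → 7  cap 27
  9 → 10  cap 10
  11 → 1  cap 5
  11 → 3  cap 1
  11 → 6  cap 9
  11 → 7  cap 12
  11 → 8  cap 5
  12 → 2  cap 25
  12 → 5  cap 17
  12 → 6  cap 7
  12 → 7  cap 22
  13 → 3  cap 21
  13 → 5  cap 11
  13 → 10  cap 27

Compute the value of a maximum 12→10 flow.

Maximum flow value: 57

augment #1: 12→5→10 bottleneck 11, total now 11
augment #2: 12→7→10 bottleneck 2, total now 13
augment #3: 12→2→4→10 bottleneck 10, total now 23
augment #4: 12→7→13→10 bottleneck 20, total now 43
augment #5: 12→2→1→9→10 bottleneck 1, total now 44
augment #6: 12→6→3→4→10 bottleneck 7, total now 51
augment #7: 12→5→8→3→4→10 bottleneck 1, total now 52
augment #8: 12→5→11→3→9→10 bottleneck 1, total now 53
augment #9: 12→5→11→7→13→10 bottleneck 2, total now 55
augment #10: 12→5→11→6→3→9→10 bottleneck 2, total now 57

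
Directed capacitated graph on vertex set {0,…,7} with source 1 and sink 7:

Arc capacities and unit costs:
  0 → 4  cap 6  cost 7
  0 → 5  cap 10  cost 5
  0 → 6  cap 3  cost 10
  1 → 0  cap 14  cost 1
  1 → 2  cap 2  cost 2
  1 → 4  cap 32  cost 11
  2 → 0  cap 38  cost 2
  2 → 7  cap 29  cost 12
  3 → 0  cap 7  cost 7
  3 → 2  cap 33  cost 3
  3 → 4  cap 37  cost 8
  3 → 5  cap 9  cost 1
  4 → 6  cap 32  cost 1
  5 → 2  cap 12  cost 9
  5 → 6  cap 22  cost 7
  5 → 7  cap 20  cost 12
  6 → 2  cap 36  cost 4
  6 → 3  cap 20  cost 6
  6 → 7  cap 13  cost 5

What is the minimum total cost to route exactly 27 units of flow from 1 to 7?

Minimum cost for 27 units: 473

shortest-cost path #1: 1→2→7 push 2 @ unit cost 14 (adds 28)
shortest-cost path #2: 1→0→4→6→7 push 6 @ unit cost 14 (adds 84)
shortest-cost path #3: 1→0→6→7 push 3 @ unit cost 16 (adds 48)
shortest-cost path #4: 1→4→6→7 push 4 @ unit cost 17 (adds 68)
shortest-cost path #5: 1→0→5→7 push 5 @ unit cost 18 (adds 90)
shortest-cost path #6: 1→4→6→0→5→7 push 3 @ unit cost 19 (adds 57)
shortest-cost path #7: 1→4→0→5→7 push 2 @ unit cost 21 (adds 42)
shortest-cost path #8: 1→4→6→2→7 push 2 @ unit cost 28 (adds 56)
total cost = 473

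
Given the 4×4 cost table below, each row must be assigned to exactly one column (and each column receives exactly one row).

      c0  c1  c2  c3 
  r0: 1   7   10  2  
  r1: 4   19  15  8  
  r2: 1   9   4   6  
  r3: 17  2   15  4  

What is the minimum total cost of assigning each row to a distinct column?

Minimum assignment cost: 12

optimal assignment: row0→col3 (cost 2), row1→col0 (cost 4), row2→col2 (cost 4), row3→col1 (cost 2)
total = 2 + 4 + 4 + 2 = 12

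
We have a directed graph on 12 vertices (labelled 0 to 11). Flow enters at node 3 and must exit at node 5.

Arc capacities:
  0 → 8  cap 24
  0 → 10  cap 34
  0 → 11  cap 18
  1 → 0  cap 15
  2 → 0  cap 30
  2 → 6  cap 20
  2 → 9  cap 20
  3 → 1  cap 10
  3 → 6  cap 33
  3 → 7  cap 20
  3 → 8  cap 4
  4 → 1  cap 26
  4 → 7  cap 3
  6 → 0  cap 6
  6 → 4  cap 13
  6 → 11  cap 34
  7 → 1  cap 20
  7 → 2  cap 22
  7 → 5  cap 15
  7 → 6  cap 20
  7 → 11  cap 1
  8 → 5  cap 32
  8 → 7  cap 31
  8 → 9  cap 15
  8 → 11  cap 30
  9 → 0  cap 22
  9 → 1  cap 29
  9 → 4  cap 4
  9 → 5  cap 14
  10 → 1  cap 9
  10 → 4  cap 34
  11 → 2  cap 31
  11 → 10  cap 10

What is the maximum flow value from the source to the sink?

augment #1: 3→7→5 bottleneck 15, total now 15
augment #2: 3→8→5 bottleneck 4, total now 19
augment #3: 3→1→0→8→5 bottleneck 10, total now 29
augment #4: 3→6→0→8→5 bottleneck 6, total now 35
augment #5: 3→7→2→9→5 bottleneck 5, total now 40
augment #6: 3→6→11→2→9→5 bottleneck 9, total now 49
augment #7: 3→6→4→1→0→8→5 bottleneck 5, total now 54
augment #8: 3→6→11→2→0→8→5 bottleneck 3, total now 57

Maximum flow value: 57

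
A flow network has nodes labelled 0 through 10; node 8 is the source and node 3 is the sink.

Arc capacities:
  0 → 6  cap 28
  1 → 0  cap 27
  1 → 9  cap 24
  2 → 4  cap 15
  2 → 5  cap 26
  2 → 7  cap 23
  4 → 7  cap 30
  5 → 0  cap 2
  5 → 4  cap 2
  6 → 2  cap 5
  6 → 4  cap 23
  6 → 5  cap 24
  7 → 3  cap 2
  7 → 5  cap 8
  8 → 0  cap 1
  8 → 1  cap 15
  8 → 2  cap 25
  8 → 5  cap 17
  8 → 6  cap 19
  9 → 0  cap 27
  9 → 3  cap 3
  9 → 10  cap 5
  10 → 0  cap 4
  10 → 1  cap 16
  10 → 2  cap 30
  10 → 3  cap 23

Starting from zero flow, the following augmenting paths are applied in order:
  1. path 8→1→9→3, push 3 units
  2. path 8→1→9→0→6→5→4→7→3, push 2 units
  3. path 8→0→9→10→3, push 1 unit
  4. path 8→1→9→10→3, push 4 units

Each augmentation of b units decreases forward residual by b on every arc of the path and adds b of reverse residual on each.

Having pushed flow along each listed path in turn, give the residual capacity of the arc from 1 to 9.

Residual capacity of (1,9): 15

after path 1 (8→1→9→3, push 3): res(1,9)=21
after path 2 (8→1→9→0→6→5→4→7→3, push 2): res(1,9)=19
after path 3 (8→0→9→10→3, push 1): res(1,9)=19
after path 4 (8→1→9→10→3, push 4): res(1,9)=15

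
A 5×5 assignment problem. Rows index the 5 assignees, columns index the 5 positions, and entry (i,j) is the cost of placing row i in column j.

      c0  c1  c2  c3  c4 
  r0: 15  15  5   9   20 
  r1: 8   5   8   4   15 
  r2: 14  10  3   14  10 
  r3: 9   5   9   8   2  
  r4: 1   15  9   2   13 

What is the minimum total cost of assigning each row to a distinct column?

optimal assignment: row0→col3 (cost 9), row1→col1 (cost 5), row2→col2 (cost 3), row3→col4 (cost 2), row4→col0 (cost 1)
total = 9 + 5 + 3 + 2 + 1 = 20

Minimum assignment cost: 20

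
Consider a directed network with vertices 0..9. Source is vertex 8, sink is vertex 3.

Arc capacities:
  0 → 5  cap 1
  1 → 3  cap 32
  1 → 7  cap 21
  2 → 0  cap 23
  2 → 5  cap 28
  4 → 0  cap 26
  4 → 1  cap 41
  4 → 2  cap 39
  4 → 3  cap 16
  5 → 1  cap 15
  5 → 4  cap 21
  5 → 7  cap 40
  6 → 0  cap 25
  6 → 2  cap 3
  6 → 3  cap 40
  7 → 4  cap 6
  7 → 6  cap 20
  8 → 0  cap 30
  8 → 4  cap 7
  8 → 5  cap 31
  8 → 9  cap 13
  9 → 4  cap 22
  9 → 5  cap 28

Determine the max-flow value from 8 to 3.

augment #1: 8→4→3 bottleneck 7, total now 7
augment #2: 8→5→1→3 bottleneck 15, total now 22
augment #3: 8→5→4→3 bottleneck 9, total now 31
augment #4: 8→5→4→1→3 bottleneck 7, total now 38
augment #5: 8→9→4→1→3 bottleneck 10, total now 48
augment #6: 8→0→5→7→6→3 bottleneck 1, total now 49
augment #7: 8→9→5→7→6→3 bottleneck 3, total now 52

Maximum flow value: 52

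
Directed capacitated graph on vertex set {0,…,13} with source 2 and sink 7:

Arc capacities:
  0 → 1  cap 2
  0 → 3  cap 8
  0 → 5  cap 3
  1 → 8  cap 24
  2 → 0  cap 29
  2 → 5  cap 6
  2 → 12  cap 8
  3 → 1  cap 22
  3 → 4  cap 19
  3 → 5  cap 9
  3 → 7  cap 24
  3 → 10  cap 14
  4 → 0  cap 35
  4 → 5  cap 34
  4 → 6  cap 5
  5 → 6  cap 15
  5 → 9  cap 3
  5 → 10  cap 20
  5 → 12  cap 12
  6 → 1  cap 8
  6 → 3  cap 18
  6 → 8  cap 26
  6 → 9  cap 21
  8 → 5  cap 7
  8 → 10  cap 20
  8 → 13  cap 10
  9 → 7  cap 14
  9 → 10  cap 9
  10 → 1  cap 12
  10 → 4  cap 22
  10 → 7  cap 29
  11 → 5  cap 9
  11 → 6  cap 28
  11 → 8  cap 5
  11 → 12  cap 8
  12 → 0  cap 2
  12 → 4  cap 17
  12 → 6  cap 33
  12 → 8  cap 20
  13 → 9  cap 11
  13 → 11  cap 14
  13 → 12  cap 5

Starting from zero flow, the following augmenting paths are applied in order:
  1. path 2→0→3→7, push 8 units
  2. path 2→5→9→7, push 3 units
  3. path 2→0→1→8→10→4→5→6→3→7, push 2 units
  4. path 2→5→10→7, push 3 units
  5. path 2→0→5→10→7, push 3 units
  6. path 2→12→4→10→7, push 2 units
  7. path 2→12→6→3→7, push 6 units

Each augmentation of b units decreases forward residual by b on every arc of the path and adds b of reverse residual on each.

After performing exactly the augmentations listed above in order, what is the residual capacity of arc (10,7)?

Residual capacity of (10,7): 21

after path 1 (2→0→3→7, push 8): res(10,7)=29
after path 2 (2→5→9→7, push 3): res(10,7)=29
after path 3 (2→0→1→8→10→4→5→6→3→7, push 2): res(10,7)=29
after path 4 (2→5→10→7, push 3): res(10,7)=26
after path 5 (2→0→5→10→7, push 3): res(10,7)=23
after path 6 (2→12→4→10→7, push 2): res(10,7)=21
after path 7 (2→12→6→3→7, push 6): res(10,7)=21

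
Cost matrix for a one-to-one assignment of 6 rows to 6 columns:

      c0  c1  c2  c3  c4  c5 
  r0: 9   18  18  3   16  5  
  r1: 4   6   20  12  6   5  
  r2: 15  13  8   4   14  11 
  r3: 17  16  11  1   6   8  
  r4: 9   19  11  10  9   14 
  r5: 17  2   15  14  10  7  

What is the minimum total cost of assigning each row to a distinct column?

optimal assignment: row0→col5 (cost 5), row1→col0 (cost 4), row2→col2 (cost 8), row3→col3 (cost 1), row4→col4 (cost 9), row5→col1 (cost 2)
total = 5 + 4 + 8 + 1 + 9 + 2 = 29

Minimum assignment cost: 29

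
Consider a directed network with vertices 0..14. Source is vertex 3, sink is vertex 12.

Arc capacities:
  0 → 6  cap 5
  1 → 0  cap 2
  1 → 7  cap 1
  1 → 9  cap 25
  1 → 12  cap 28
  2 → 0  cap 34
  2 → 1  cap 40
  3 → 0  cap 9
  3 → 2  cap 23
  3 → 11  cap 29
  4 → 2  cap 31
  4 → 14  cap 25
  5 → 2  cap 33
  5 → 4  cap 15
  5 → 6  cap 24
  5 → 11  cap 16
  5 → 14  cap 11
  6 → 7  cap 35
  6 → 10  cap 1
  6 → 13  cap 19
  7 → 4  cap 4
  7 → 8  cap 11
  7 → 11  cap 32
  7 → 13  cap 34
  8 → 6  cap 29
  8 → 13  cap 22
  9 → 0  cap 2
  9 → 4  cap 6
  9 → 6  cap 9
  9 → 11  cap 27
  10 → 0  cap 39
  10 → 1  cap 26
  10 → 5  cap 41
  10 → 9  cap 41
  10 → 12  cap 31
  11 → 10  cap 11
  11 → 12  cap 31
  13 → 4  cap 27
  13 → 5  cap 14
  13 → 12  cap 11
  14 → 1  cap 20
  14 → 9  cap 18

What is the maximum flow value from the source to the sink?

Maximum flow value: 57

augment #1: 3→11→12 bottleneck 29, total now 29
augment #2: 3→2→1→12 bottleneck 23, total now 52
augment #3: 3→0→6→10→12 bottleneck 1, total now 53
augment #4: 3→0→6→13→12 bottleneck 4, total now 57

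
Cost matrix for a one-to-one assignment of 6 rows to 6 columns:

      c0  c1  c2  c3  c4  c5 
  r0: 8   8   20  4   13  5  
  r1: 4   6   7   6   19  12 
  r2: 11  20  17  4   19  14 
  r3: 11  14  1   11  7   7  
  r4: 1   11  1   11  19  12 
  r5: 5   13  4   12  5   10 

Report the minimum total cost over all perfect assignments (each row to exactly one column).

Minimum assignment cost: 22

optimal assignment: row0→col5 (cost 5), row1→col1 (cost 6), row2→col3 (cost 4), row3→col2 (cost 1), row4→col0 (cost 1), row5→col4 (cost 5)
total = 5 + 6 + 4 + 1 + 1 + 5 = 22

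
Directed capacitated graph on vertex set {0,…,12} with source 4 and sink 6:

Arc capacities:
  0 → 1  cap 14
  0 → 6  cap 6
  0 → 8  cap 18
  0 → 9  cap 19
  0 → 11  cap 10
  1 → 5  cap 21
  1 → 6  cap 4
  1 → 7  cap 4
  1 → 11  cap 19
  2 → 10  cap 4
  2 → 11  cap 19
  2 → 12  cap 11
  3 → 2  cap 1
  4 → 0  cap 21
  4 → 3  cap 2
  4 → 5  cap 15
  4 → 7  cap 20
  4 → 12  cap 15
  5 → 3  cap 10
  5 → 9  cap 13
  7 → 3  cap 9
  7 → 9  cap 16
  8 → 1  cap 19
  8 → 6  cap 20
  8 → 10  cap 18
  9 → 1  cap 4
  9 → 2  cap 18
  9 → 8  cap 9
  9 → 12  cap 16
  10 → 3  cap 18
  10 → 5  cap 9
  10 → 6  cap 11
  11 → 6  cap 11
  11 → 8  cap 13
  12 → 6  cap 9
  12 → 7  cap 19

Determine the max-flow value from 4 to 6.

Maximum flow value: 60

augment #1: 4→0→6 bottleneck 6, total now 6
augment #2: 4→12→6 bottleneck 9, total now 15
augment #3: 4→0→1→6 bottleneck 4, total now 19
augment #4: 4→0→8→6 bottleneck 11, total now 30
augment #5: 4→3→2→10→6 bottleneck 1, total now 31
augment #6: 4→5→9→8→6 bottleneck 9, total now 40
augment #7: 4→5→9→1→11→6 bottleneck 4, total now 44
augment #8: 4→7→9→2→10→6 bottleneck 3, total now 47
augment #9: 4→7→9→2→11→6 bottleneck 7, total now 54
augment #10: 4→7→9→2→11→8→10→6 bottleneck 6, total now 60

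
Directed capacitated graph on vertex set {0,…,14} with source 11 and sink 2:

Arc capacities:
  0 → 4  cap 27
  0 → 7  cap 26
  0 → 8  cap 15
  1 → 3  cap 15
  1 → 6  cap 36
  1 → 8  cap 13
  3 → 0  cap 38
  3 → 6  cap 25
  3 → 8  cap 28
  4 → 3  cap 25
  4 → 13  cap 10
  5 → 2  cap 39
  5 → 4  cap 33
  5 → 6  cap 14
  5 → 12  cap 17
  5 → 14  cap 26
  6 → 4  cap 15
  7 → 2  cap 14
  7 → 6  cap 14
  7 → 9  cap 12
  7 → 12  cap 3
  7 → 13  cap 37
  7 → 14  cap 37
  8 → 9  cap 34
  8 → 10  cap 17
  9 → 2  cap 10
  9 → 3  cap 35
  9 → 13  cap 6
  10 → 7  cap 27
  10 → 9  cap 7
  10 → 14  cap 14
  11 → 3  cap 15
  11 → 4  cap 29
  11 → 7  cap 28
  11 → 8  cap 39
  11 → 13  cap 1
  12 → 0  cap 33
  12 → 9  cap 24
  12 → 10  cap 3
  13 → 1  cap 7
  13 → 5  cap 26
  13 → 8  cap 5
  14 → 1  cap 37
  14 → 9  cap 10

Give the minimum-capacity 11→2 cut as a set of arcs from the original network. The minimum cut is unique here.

Min-cut arcs: {(7,2), (9,2), (13,5)} (total capacity 50)

augment #1: 11→7→2 push 14
augment #2: 11→7→9→2 push 10
augment #3: 11→13→5→2 push 1
augment #4: 11→4→13→5→2 push 10
augment #5: 11→7→13→5→2 push 4
augment #6: 11→8→9→13→5→2 push 6
augment #7: 11→3→0→7→13→5→2 push 5
max flow = 50; residual-reachable set from 11 gives S-side
cut edges (S→T): {(7,2), (9,2), (13,5)} total cap 50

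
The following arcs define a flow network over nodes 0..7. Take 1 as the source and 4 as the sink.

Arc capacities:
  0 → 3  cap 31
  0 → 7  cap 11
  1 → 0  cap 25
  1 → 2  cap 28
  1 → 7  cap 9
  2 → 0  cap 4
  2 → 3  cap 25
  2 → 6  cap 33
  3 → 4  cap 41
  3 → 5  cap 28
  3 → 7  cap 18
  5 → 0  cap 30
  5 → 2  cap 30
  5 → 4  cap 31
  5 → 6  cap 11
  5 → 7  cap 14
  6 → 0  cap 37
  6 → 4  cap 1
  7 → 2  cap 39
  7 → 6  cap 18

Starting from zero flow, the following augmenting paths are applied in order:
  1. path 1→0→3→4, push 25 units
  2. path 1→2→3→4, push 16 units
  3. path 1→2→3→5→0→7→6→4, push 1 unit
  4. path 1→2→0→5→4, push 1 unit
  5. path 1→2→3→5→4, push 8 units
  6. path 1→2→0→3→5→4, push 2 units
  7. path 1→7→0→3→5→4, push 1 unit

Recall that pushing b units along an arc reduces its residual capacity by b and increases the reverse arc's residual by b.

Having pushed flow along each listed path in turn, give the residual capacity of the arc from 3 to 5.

after path 1 (1→0→3→4, push 25): res(3,5)=28
after path 2 (1→2→3→4, push 16): res(3,5)=28
after path 3 (1→2→3→5→0→7→6→4, push 1): res(3,5)=27
after path 4 (1→2→0→5→4, push 1): res(3,5)=27
after path 5 (1→2→3→5→4, push 8): res(3,5)=19
after path 6 (1→2→0→3→5→4, push 2): res(3,5)=17
after path 7 (1→7→0→3→5→4, push 1): res(3,5)=16

Residual capacity of (3,5): 16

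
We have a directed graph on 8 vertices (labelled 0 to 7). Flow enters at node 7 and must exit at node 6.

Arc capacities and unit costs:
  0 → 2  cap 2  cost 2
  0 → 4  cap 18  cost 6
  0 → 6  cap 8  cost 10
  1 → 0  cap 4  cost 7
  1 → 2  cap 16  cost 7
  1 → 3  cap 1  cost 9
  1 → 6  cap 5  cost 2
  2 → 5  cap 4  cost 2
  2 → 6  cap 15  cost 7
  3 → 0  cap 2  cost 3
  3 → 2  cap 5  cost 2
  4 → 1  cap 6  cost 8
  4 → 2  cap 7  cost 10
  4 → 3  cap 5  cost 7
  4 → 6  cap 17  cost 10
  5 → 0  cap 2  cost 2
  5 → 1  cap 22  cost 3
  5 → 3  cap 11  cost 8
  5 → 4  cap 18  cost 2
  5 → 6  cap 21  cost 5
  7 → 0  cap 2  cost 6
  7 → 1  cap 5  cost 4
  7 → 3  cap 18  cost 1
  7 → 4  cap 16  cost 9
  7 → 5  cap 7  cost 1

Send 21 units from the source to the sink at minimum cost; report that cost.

shortest-cost path #1: 7→1→6 push 5 @ unit cost 6 (adds 30)
shortest-cost path #2: 7→5→6 push 7 @ unit cost 6 (adds 42)
shortest-cost path #3: 7→3→2→6 push 5 @ unit cost 10 (adds 50)
shortest-cost path #4: 7→3→0→2→6 push 2 @ unit cost 13 (adds 26)
shortest-cost path #5: 7→0→6 push 2 @ unit cost 16 (adds 32)
total cost = 180

Minimum cost for 21 units: 180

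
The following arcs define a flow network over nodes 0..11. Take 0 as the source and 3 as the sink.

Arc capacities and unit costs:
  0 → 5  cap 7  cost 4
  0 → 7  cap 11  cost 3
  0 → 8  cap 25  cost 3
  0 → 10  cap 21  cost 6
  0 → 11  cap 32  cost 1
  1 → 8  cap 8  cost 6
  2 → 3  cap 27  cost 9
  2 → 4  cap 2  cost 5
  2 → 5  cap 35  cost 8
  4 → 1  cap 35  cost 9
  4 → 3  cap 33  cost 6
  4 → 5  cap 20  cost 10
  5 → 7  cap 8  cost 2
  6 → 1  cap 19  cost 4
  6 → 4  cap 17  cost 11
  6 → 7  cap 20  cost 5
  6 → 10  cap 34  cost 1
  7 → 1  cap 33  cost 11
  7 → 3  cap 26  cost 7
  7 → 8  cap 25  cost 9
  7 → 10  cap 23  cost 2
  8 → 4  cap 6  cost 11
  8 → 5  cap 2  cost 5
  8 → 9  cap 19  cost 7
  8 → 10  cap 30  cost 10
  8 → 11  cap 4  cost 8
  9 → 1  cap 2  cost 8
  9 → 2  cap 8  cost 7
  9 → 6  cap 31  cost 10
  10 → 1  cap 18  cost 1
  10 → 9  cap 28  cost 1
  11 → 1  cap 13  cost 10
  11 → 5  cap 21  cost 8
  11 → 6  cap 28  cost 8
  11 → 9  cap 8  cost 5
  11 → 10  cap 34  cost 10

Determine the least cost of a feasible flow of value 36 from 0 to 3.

shortest-cost path #1: 0→7→3 push 11 @ unit cost 10 (adds 110)
shortest-cost path #2: 0→5→7→3 push 7 @ unit cost 13 (adds 91)
shortest-cost path #3: 0→8→5→7→3 push 1 @ unit cost 17 (adds 17)
shortest-cost path #4: 0→8→4→3 push 6 @ unit cost 20 (adds 120)
shortest-cost path #5: 0→11→6→7→3 push 7 @ unit cost 21 (adds 147)
shortest-cost path #6: 0→11→9→2→3 push 4 @ unit cost 22 (adds 88)
total cost = 573

Minimum cost for 36 units: 573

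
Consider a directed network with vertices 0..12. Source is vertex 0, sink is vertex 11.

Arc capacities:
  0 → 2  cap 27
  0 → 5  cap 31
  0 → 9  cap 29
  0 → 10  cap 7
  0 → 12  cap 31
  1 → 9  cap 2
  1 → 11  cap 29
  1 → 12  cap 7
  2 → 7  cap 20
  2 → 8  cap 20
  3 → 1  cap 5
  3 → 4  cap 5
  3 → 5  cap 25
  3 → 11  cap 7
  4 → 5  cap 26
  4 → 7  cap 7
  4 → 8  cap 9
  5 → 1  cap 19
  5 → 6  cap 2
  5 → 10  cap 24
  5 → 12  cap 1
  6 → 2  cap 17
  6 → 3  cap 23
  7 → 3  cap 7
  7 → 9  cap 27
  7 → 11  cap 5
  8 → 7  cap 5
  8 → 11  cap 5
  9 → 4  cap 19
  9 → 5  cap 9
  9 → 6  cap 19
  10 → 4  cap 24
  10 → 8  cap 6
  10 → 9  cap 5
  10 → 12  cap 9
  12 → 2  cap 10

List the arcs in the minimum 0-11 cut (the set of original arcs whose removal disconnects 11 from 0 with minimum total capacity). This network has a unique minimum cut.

augment #1: 0→2→7→11 push 5
augment #2: 0→2→8→11 push 5
augment #3: 0→5→1→11 push 19
augment #4: 0→2→7→3→11 push 7
augment #5: 0→5→6→3→1→11 push 2
augment #6: 0→9→6→3→1→11 push 3
max flow = 41; residual-reachable set from 0 gives S-side
cut edges (S→T): {(3,1), (3,11), (5,1), (7,11), (8,11)} total cap 41

Min-cut arcs: {(3,1), (3,11), (5,1), (7,11), (8,11)} (total capacity 41)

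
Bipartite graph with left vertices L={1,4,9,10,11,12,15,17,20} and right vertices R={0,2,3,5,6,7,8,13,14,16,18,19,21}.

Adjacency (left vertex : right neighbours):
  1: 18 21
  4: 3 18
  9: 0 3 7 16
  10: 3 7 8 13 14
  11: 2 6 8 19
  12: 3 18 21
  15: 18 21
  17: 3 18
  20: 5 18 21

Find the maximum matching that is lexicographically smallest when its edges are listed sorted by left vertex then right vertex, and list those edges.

Lex-smallest maximum matching: {(1,18), (4,3), (9,0), (10,7), (11,2), (12,21), (20,5)}

|M| = 7 (so the lex-smallest maximum matching has 7 edges)
process left vertices in ascending order; for each, take the smallest-labelled available neighbour that still permits 7 edges overall, or leave it unmatched if none does
lex-smallest matching: {1-18, 4-3, 9-0, 10-7, 11-2, 12-21, 20-5}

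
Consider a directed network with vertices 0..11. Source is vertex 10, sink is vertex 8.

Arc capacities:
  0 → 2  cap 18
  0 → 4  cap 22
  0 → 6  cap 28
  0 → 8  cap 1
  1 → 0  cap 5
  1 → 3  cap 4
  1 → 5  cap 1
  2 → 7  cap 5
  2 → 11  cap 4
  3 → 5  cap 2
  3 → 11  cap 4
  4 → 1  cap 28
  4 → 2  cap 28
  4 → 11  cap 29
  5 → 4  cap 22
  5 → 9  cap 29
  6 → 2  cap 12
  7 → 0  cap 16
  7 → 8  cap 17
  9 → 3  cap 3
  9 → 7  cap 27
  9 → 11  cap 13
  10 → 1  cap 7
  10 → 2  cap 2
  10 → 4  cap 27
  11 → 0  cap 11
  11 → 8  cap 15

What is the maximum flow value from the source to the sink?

augment #1: 10→1→0→8 bottleneck 1, total now 1
augment #2: 10→2→7→8 bottleneck 2, total now 3
augment #3: 10→4→11→8 bottleneck 15, total now 18
augment #4: 10→4→2→7→8 bottleneck 3, total now 21
augment #5: 10→1→5→9→7→8 bottleneck 1, total now 22
augment #6: 10→1→3→5→9→7→8 bottleneck 2, total now 24

Maximum flow value: 24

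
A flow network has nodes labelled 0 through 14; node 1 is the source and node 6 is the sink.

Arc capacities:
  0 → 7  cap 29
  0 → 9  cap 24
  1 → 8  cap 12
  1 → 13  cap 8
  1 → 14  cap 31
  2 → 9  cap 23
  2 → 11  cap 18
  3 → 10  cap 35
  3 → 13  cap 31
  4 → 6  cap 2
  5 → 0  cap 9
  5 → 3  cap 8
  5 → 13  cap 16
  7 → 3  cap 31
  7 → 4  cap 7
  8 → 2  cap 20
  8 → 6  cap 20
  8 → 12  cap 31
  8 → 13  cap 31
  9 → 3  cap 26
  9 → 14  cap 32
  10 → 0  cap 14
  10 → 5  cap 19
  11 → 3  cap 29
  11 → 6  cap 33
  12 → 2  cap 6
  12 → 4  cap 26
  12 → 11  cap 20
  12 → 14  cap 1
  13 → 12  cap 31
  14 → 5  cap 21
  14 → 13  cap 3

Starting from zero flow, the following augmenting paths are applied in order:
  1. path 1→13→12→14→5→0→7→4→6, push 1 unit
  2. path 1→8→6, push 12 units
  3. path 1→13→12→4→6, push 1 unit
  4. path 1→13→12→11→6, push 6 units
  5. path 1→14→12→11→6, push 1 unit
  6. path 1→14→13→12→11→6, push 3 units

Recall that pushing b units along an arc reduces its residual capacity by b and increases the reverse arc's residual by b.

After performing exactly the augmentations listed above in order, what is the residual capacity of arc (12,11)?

Residual capacity of (12,11): 10

after path 1 (1→13→12→14→5→0→7→4→6, push 1): res(12,11)=20
after path 2 (1→8→6, push 12): res(12,11)=20
after path 3 (1→13→12→4→6, push 1): res(12,11)=20
after path 4 (1→13→12→11→6, push 6): res(12,11)=14
after path 5 (1→14→12→11→6, push 1): res(12,11)=13
after path 6 (1→14→13→12→11→6, push 3): res(12,11)=10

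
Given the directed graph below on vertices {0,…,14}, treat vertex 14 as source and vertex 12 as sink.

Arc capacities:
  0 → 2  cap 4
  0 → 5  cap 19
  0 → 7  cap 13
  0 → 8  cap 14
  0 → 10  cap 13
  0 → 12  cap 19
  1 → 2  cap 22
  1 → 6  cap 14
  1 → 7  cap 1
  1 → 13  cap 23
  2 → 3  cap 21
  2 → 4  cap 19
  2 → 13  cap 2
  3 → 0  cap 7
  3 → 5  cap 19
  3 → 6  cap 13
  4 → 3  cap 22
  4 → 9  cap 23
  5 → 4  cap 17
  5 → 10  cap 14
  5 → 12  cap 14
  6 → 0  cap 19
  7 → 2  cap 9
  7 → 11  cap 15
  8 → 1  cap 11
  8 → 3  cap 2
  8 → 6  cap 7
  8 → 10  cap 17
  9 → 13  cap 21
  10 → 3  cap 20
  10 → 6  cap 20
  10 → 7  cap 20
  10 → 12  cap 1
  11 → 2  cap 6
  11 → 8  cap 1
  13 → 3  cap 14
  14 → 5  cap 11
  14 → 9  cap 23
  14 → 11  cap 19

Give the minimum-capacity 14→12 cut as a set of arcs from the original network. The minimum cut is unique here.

Min-cut arcs: {(11,2), (11,8), (13,3), (14,5)} (total capacity 32)

augment #1: 14→5→12 push 11
augment #2: 14→11→8→10→12 push 1
augment #3: 14→9→13→3→0→12 push 7
augment #4: 14→9→13→3→5→12 push 3
augment #5: 14→9→13→3→6→0→12 push 4
augment #6: 14→11→2→3→6→0→12 push 6
max flow = 32; residual-reachable set from 14 gives S-side
cut edges (S→T): {(11,2), (11,8), (13,3), (14,5)} total cap 32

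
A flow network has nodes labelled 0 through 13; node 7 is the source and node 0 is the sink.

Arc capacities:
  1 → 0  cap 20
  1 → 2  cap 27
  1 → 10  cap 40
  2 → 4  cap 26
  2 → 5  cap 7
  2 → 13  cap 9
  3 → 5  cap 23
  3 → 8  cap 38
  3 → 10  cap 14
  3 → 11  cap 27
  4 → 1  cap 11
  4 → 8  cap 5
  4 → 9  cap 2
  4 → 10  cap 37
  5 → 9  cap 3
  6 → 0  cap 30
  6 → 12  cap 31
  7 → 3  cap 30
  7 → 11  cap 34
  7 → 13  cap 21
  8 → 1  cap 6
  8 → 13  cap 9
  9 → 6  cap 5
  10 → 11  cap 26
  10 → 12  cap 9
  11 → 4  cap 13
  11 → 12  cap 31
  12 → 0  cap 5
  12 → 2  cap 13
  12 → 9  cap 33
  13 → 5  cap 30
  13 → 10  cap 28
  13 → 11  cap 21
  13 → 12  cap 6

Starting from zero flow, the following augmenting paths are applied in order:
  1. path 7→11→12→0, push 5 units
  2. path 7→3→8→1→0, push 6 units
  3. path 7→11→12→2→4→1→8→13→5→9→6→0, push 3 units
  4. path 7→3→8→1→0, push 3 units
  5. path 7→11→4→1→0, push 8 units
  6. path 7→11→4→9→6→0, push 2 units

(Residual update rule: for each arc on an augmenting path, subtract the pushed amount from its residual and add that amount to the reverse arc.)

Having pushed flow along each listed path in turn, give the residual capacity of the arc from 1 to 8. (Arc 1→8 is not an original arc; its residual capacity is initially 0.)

Residual capacity of (1,8): 6

after path 1 (7→11→12→0, push 5): res(1,8)=0
after path 2 (7→3→8→1→0, push 6): res(1,8)=6
after path 3 (7→11→12→2→4→1→8→13→5→9→6→0, push 3): res(1,8)=3
after path 4 (7→3→8→1→0, push 3): res(1,8)=6
after path 5 (7→11→4→1→0, push 8): res(1,8)=6
after path 6 (7→11→4→9→6→0, push 2): res(1,8)=6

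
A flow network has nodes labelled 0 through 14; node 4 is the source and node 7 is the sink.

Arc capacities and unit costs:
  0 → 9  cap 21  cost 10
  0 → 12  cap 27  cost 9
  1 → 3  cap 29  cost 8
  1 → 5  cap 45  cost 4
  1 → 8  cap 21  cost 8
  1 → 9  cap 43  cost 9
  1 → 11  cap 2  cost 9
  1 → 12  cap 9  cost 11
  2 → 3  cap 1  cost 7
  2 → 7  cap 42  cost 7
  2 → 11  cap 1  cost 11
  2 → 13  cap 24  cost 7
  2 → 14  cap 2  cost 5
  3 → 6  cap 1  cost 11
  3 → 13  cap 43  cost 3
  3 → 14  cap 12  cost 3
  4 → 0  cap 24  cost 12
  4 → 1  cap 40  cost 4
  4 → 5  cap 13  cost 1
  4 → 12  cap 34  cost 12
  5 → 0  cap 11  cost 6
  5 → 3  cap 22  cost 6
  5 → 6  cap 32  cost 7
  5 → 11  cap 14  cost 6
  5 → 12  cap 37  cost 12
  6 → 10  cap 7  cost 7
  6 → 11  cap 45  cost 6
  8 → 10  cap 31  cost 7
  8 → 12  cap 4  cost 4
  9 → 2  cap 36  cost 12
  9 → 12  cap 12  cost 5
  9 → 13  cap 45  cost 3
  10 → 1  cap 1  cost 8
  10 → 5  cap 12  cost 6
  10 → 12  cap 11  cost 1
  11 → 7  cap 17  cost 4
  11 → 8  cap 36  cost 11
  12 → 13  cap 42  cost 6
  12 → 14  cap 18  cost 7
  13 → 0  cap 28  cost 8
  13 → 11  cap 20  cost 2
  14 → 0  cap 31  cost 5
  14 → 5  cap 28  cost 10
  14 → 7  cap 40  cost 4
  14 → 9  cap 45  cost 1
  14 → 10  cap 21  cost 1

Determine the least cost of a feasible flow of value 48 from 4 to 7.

Minimum cost for 48 units: 890

shortest-cost path #1: 4→5→11→7 push 13 @ unit cost 11 (adds 143)
shortest-cost path #2: 4→1→11→7 push 2 @ unit cost 17 (adds 34)
shortest-cost path #3: 4→1→5→11→7 push 1 @ unit cost 18 (adds 18)
shortest-cost path #4: 4→1→3→14→7 push 12 @ unit cost 19 (adds 228)
shortest-cost path #5: 4→1→3→13→11→7 push 1 @ unit cost 21 (adds 21)
shortest-cost path #6: 4→12→14→7 push 18 @ unit cost 23 (adds 414)
shortest-cost path #7: 4→1→9→2→7 push 1 @ unit cost 32 (adds 32)
total cost = 890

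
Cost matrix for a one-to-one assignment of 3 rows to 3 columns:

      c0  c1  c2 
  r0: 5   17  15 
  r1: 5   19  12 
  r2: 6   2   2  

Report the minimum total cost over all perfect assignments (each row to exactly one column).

Minimum assignment cost: 19

optimal assignment: row0→col0 (cost 5), row1→col2 (cost 12), row2→col1 (cost 2)
total = 5 + 12 + 2 = 19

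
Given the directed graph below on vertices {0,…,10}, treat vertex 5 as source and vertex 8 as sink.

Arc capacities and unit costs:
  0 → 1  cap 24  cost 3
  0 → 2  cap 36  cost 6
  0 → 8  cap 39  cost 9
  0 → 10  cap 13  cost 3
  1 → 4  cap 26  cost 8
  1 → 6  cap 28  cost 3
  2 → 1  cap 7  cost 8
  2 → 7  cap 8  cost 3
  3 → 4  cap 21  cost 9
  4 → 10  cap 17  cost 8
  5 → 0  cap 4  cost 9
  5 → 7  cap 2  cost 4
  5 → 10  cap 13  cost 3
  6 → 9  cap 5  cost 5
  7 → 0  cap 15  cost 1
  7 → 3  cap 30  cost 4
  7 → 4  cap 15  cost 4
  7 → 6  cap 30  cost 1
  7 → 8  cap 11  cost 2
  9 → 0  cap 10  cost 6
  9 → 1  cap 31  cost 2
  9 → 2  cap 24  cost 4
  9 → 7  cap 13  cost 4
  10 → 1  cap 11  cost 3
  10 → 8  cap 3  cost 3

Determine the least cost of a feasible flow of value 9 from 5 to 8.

Minimum cost for 9 units: 102

shortest-cost path #1: 5→7→8 push 2 @ unit cost 6 (adds 12)
shortest-cost path #2: 5→10→8 push 3 @ unit cost 6 (adds 18)
shortest-cost path #3: 5→0→8 push 4 @ unit cost 18 (adds 72)
total cost = 102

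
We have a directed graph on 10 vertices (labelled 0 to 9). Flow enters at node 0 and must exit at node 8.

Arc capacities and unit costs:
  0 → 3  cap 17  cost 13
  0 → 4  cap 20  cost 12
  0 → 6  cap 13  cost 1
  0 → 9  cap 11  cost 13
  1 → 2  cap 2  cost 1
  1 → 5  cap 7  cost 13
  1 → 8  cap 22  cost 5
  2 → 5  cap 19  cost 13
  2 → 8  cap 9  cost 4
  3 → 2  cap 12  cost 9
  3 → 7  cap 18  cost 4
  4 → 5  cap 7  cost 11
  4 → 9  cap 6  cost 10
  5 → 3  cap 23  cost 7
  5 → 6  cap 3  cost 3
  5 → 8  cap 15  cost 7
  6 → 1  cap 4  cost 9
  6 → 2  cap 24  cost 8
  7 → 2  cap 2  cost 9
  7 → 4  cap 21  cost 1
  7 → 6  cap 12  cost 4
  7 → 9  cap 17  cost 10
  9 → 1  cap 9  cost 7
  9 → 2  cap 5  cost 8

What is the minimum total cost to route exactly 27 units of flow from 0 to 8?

shortest-cost path #1: 0→6→2→8 push 9 @ unit cost 13 (adds 117)
shortest-cost path #2: 0→6→1→8 push 4 @ unit cost 15 (adds 60)
shortest-cost path #3: 0→9→1→8 push 9 @ unit cost 25 (adds 225)
shortest-cost path #4: 0→4→5→8 push 5 @ unit cost 30 (adds 150)
total cost = 552

Minimum cost for 27 units: 552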